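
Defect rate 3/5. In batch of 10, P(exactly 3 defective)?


Binomial: P(X=3) = C(10,3)×p^3×(1-p)^7
= 120 × 27/125 × 128/78125 = 82944/1953125

P(X=3) = 82944/1953125 ≈ 4.25%


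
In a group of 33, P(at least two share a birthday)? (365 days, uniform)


P(all different) = Π(365-i)/365 for i=0..32
= 0.225028
P(match) = 1 - 0.225028 = 0.774972

P ≈ 0.7750 ≈ 77.50%


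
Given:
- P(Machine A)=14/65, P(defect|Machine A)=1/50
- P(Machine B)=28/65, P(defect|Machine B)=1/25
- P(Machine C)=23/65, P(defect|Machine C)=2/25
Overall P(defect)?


P(B) = Σ P(B|Aᵢ)×P(Aᵢ)
  1/50×14/65 = 7/1625
  1/25×28/65 = 28/1625
  2/25×23/65 = 46/1625
Sum = 81/1625

P(defect) = 81/1625 ≈ 4.98%


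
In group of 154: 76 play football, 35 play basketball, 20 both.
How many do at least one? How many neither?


|A∪B| = 76+35-20 = 91
Neither = 154-91 = 63

At least one: 91; Neither: 63


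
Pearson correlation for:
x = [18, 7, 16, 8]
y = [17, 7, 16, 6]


n=4, Σx=49, Σy=46, Σxy=659, Σx²=693, Σy²=630
r = (4×659 - 49×46)/√((4×693 - 49²)(4×630 - 46²))
= 382/√(371×404) = 382/√149884 ≈ 382/387.1486 ≈ 0.9867

r ≈ 0.9867


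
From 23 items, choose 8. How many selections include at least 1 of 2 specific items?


Complement: C(23,8) - C(21,8) = 490314 - 203490 = 286824

286824


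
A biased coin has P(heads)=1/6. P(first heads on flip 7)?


Geometric: P(X=7) = (1-p)^(k-1)×p = (5/6)^6×1/6 = 15625/279936

P(X=7) = 15625/279936 ≈ 5.58%


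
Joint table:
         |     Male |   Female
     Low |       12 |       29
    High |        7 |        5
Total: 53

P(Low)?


P(Low) = (12+29)/53 = 41/53

P(Low) = 41/53 ≈ 77.36%


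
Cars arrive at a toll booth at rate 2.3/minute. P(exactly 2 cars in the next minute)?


Poisson(λ=2.3): P(X=2) = e^(-λ)×λ^k/k!
= e^(-2.3) × 2.3^2 / 2!
≈ 0.1002588437 × 5.29 / 2 ≈ 0.265185

P(X=2) ≈ 0.265185 ≈ 26.52%


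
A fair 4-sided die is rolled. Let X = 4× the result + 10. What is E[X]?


E[die] = (1+4)/2 = 5/2
E[X] = 4×5/2 + 10 = 20

E[X] = 20


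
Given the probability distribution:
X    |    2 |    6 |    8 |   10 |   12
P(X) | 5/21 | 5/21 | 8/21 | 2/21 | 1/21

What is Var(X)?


E[X] = 136/21
E[X²] = 352/7
Var(X) = E[X²] - (E[X])² = 352/7 - 18496/441 = 3680/441

Var(X) = 3680/441 ≈ 8.3447


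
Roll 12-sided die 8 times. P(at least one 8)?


P(no 8)^8 = (11/12)^8 = 214358881/429981696
P(≥1) = 1 - 214358881/429981696 = 215622815/429981696

P = 215622815/429981696 ≈ 50.15%


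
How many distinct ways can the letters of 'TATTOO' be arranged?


Letters: 6, freq: {'T': 3, 'A': 1, 'O': 2}
6!/(3!×1!×2!) = 720/12 = 60

60


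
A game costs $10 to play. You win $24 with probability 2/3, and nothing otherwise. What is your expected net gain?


E[gain] = (24-10)×2/3 + (-10)×1/3
= 28/3 - 10/3 = 6

Expected net gain = $6 ≈ $6.00


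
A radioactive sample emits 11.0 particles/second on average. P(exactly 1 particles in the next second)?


Poisson(λ=11.0): P(X=1) = e^(-λ)×λ^k/k!
= e^(-11.0) × 11.0^1 / 1!
≈ 1.670170079e-05 × 11 / 1 ≈ 0.000184

P(X=1) ≈ 0.000184 ≈ 0.02%


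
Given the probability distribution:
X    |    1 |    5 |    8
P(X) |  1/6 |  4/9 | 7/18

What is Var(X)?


E[X] = 11/2
E[X²] = 217/6
Var(X) = E[X²] - (E[X])² = 217/6 - 121/4 = 71/12

Var(X) = 71/12 ≈ 5.9167


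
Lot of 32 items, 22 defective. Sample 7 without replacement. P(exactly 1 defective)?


Hypergeometric: C(22,1)×C(10,6)/C(32,7)
= 22×210/3365856 = 385/280488

P(X=1) = 385/280488 ≈ 0.14%


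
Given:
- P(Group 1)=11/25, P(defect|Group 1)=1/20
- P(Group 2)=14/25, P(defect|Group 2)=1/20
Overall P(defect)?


P(B) = Σ P(B|Aᵢ)×P(Aᵢ)
  1/20×11/25 = 11/500
  1/20×14/25 = 7/250
Sum = 1/20

P(defect) = 1/20 ≈ 5.00%


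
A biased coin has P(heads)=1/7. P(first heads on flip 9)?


Geometric: P(X=9) = (1-p)^(k-1)×p = (6/7)^8×1/7 = 1679616/40353607

P(X=9) = 1679616/40353607 ≈ 4.16%


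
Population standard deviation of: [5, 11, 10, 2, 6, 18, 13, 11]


Mean = 76/8 = 19/2
  (5-19/2)²=81/4
  (11-19/2)²=9/4
  (10-19/2)²=1/4
  (2-19/2)²=225/4
  (6-19/2)²=49/4
  (18-19/2)²=289/4
  (13-19/2)²=49/4
  (11-19/2)²=9/4
Σ(x-μ)² = 178
σ² = 178/8 = 89/4

σ = √(89/4) ≈ 4.7170


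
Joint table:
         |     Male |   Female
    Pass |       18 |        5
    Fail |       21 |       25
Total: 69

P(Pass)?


P(Pass) = (18+5)/69 = 23/69 = 1/3

P(Pass) = 1/3 ≈ 33.33%


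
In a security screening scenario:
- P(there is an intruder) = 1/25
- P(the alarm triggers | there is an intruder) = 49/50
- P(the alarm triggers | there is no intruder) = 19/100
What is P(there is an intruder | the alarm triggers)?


Using Bayes' theorem:
P(A|B) = P(B|A)·P(A) / P(B)

P(the alarm triggers) = 49/50 × 1/25 + 19/100 × 24/25
= 49/1250 + 114/625 = 277/1250

P(there is an intruder|the alarm triggers) = (49/1250) / (277/1250) = 49/277

P(there is an intruder|the alarm triggers) = 49/277 ≈ 17.69%


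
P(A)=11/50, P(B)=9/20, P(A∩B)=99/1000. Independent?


P(A)×P(B) = 99/1000
P(A∩B) = 99/1000
Equal ✓ → Independent

Yes, independent


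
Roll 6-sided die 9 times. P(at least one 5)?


P(no 5)^9 = (5/6)^9 = 1953125/10077696
P(≥1) = 1 - 1953125/10077696 = 8124571/10077696

P = 8124571/10077696 ≈ 80.62%


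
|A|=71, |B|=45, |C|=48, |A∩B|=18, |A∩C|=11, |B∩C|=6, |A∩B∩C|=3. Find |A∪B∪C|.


|A∪B∪C| = 71+45+48-18-11-6+3 = 132

|A∪B∪C| = 132


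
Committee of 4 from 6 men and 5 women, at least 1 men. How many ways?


Count by #men:
  1M,3W: C(6,1)×C(5,3)=60
  2M,2W: C(6,2)×C(5,2)=150
  3M,1W: C(6,3)×C(5,1)=100
  4M,0W: C(6,4)×C(5,0)=15
Total = 325

325


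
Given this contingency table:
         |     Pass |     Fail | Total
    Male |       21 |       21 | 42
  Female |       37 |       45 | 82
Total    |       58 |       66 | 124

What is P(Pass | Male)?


P(Pass | Male) = 21/(21+21) = 21/42 = 1/2

P(Pass|Male) = 1/2 ≈ 50.00%


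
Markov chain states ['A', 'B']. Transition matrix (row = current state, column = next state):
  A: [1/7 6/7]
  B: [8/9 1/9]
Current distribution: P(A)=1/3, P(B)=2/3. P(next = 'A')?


P(next=A) = Σᵢ P(now=i)×P(i→A)
= 1/3×1/7 + 2/3×8/9
= 1/21 + 16/27 = 121/189

P = 121/189 ≈ 0.6402


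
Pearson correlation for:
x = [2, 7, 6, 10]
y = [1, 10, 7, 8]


n=4, Σx=25, Σy=26, Σxy=194, Σx²=189, Σy²=214
r = (4×194 - 25×26)/√((4×189 - 25²)(4×214 - 26²))
= 126/√(131×180) = 126/√23580 ≈ 126/153.5578 ≈ 0.8205

r ≈ 0.8205


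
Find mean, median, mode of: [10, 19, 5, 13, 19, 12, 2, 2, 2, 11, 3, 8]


Sorted: [2, 2, 2, 3, 5, 8, 10, 11, 12, 13, 19, 19]
Mean = 106/12 = 53/6
Median = 9
Freq: {10: 1, 19: 2, 5: 1, 13: 1, 12: 1, 2: 3, 11: 1, 3: 1, 8: 1}
Mode: [2]

Mean=53/6, Median=9, Mode=2


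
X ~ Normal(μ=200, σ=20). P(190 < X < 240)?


z₁=(190-200)/20=-0.5, z₂=(240-200)/20=2.0
P = Φ(2.0) - Φ(-0.5) = 0.977250 - 0.308538 = 0.668712 ≈ 0.6687

P(190 < X < 240) ≈ 0.6687


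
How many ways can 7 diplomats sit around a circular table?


Circular arrangements of 7 distinct objects: fix one position to break rotational symmetry.
(n-1)! = 6! = 720

720


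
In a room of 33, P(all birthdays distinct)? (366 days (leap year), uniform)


P(all different) = Π(366-i)/366 for i=0..32
= (366/366)×(365/366)×...×(334/366)
= 0.225976

P ≈ 0.2260 ≈ 22.60%


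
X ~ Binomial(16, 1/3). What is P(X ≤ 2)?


P(X ≤ 2) = Σ P(X=i) for i=0..2
P(X=0) = 65536/43046721
P(X=1) = 524288/43046721
P(X=2) = 655360/14348907
Sum = 851968/14348907

P(X ≤ 2) = 851968/14348907 ≈ 5.94%


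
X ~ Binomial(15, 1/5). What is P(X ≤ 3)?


P(X ≤ 3) = Σ P(X=i) for i=0..3
P(X=0) = 1073741824/30517578125
P(X=1) = 805306368/6103515625
P(X=2) = 1409286144/6103515625
P(X=3) = 1526726656/6103515625
Sum = 19780337664/30517578125

P(X ≤ 3) = 19780337664/30517578125 ≈ 64.82%


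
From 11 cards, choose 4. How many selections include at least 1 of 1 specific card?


Complement: C(11,4) - C(10,4) = 330 - 210 = 120

120


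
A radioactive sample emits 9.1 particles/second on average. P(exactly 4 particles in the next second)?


Poisson(λ=9.1): P(X=4) = e^(-λ)×λ^k/k!
= e^(-9.1) × 9.1^4 / 4!
≈ 0.0001116658085 × 6857.4961 / 24 ≈ 0.031906

P(X=4) ≈ 0.031906 ≈ 3.19%


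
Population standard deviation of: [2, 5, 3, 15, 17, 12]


Mean = 54/6 = 9
  (2-9)²=49
  (5-9)²=16
  (3-9)²=36
  (15-9)²=36
  (17-9)²=64
  (12-9)²=9
Σ(x-μ)² = 210
σ² = 210/6 = 35

σ = √(35) ≈ 5.9161


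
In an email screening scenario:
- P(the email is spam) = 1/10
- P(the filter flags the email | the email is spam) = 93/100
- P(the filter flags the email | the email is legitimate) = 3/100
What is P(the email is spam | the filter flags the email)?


Using Bayes' theorem:
P(A|B) = P(B|A)·P(A) / P(B)

P(the filter flags the email) = 93/100 × 1/10 + 3/100 × 9/10
= 93/1000 + 27/1000 = 3/25

P(the email is spam|the filter flags the email) = (93/1000) / (3/25) = 31/40

P(the email is spam|the filter flags the email) = 31/40 ≈ 77.50%


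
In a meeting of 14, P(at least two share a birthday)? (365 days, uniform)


P(all different) = Π(365-i)/365 for i=0..13
= 0.776897
P(match) = 1 - 0.776897 = 0.223103

P ≈ 0.2231 ≈ 22.31%


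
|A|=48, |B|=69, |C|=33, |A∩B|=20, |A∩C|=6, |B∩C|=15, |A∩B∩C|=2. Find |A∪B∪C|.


|A∪B∪C| = 48+69+33-20-6-15+2 = 111

|A∪B∪C| = 111


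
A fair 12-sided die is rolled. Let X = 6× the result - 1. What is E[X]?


E[die] = (1+12)/2 = 13/2
E[X] = 6×13/2 - 1 = 38

E[X] = 38


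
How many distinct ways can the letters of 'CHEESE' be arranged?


Letters: 6, freq: {'C': 1, 'H': 1, 'E': 3, 'S': 1}
6!/(1!×1!×3!×1!) = 720/6 = 120

120


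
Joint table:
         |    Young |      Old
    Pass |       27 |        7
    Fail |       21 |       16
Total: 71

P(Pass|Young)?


P(Pass|Young) = 27/(27+21) = 27/48 = 9/16

P = 9/16 ≈ 56.25%


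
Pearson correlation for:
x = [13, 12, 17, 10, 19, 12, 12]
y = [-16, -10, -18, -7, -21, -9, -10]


n=7, Σx=95, Σy=-91, Σxy=-1331, Σx²=1351, Σy²=1351
r = (7×(-1331) - 95×(-91))/√((7×1351 - 95²)(7×1351 - (-91)²))
= -672/√(432×1176) = -672/√508032 ≈ -672/712.7636 ≈ -0.9428

r ≈ -0.9428


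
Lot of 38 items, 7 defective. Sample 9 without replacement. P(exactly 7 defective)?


Hypergeometric: C(7,7)×C(31,2)/C(38,9)
= 1×465/163011640 = 3/1051688

P(X=7) = 3/1051688 ≈ 0.00%


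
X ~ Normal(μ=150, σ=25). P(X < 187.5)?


z = (187.5-150)/25 = 1.5
P(Z < 1.5) = 0.9332

P(X < 187.5) ≈ 0.9332


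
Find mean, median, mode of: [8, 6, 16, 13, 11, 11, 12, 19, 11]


Sorted: [6, 8, 11, 11, 11, 12, 13, 16, 19]
Mean = 107/9
Median = 11
Freq: {8: 1, 6: 1, 16: 1, 13: 1, 11: 3, 12: 1, 19: 1}
Mode: [11]

Mean=107/9, Median=11, Mode=11


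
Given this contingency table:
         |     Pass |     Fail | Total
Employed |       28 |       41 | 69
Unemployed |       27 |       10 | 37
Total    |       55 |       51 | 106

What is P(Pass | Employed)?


P(Pass | Employed) = 28/(28+41) = 28/69

P(Pass|Employed) = 28/69 ≈ 40.58%


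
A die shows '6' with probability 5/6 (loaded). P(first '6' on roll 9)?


Geometric: P(X=9) = (1-p)^(k-1)×p = (1/6)^8×5/6 = 5/10077696

P(X=9) = 5/10077696 ≈ 0.00%


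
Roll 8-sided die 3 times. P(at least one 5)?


P(no 5)^3 = (7/8)^3 = 343/512
P(≥1) = 1 - 343/512 = 169/512

P = 169/512 ≈ 33.01%


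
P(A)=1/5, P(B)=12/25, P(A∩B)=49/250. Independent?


P(A)×P(B) = 12/125
P(A∩B) = 49/250
Not equal → NOT independent

No, not independent


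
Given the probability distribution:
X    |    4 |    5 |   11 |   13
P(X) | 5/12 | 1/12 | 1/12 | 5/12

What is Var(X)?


E[X] = 101/12
E[X²] = 357/4
Var(X) = E[X²] - (E[X])² = 357/4 - 10201/144 = 2651/144

Var(X) = 2651/144 ≈ 18.4097


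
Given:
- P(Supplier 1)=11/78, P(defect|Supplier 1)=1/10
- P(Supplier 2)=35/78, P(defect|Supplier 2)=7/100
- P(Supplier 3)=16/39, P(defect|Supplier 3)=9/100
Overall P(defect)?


P(B) = Σ P(B|Aᵢ)×P(Aᵢ)
  1/10×11/78 = 11/780
  7/100×35/78 = 49/1560
  9/100×16/39 = 12/325
Sum = 643/7800

P(defect) = 643/7800 ≈ 8.24%


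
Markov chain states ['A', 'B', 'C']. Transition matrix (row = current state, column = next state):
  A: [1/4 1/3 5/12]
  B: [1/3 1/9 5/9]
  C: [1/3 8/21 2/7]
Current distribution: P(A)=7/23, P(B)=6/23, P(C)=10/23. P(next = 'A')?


P(next=A) = Σᵢ P(now=i)×P(i→A)
= 7/23×1/4 + 6/23×1/3 + 10/23×1/3
= 7/92 + 2/23 + 10/69 = 85/276

P = 85/276 ≈ 0.3080


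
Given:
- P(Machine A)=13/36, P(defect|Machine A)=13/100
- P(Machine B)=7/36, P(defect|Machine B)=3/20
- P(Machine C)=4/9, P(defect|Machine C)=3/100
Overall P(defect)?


P(B) = Σ P(B|Aᵢ)×P(Aᵢ)
  13/100×13/36 = 169/3600
  3/20×7/36 = 7/240
  3/100×4/9 = 1/75
Sum = 161/1800

P(defect) = 161/1800 ≈ 8.94%


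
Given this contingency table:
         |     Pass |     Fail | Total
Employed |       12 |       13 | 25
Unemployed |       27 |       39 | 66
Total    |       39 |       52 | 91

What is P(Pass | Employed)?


P(Pass | Employed) = 12/(12+13) = 12/25

P(Pass|Employed) = 12/25 ≈ 48.00%


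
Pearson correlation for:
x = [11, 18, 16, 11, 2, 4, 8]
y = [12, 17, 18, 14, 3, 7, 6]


n=7, Σx=70, Σy=77, Σxy=962, Σx²=906, Σy²=1047
r = (7×962 - 70×77)/√((7×906 - 70²)(7×1047 - 77²))
= 1344/√(1442×1400) = 1344/√2018800 ≈ 1344/1420.8448 ≈ 0.9459

r ≈ 0.9459


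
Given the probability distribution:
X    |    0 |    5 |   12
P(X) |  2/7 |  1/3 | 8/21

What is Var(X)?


E[X] = 131/21
E[X²] = 1327/21
Var(X) = E[X²] - (E[X])² = 1327/21 - 17161/441 = 10706/441

Var(X) = 10706/441 ≈ 24.2766


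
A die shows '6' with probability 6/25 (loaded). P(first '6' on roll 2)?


Geometric: P(X=2) = (1-p)^(k-1)×p = (19/25)^1×6/25 = 114/625

P(X=2) = 114/625 ≈ 18.24%


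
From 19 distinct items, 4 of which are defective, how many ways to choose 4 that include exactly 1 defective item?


Choose 1 of the 4 defective items and 3 of the other 15 items:
C(4,1)×C(15,3) = 4×455 = 1820

1820


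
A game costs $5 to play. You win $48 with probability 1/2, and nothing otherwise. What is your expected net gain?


E[gain] = (48-5)×1/2 + (-5)×1/2
= 43/2 - 5/2 = 19

Expected net gain = $19 ≈ $19.00


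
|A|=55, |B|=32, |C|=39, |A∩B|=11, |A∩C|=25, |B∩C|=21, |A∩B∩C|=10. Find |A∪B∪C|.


|A∪B∪C| = 55+32+39-11-25-21+10 = 79

|A∪B∪C| = 79


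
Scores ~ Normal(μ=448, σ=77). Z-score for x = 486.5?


z = (x - μ)/σ = (486.5 - 448)/77 = 0.5

z = 0.5


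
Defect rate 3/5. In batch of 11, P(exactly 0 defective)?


Binomial: P(X=0) = C(11,0)×p^0×(1-p)^11
= 1 × 1 × 2048/48828125 = 2048/48828125

P(X=0) = 2048/48828125 ≈ 0.00%


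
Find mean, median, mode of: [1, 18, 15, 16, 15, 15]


Sorted: [1, 15, 15, 15, 16, 18]
Mean = 80/6 = 40/3
Median = 15
Freq: {1: 1, 18: 1, 15: 3, 16: 1}
Mode: [15]

Mean=40/3, Median=15, Mode=15


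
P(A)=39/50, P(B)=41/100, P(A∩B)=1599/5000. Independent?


P(A)×P(B) = 1599/5000
P(A∩B) = 1599/5000
Equal ✓ → Independent

Yes, independent


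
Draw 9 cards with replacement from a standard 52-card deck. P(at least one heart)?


P(not a heart) = 39/52 = 3/4
P(none in 9 draws) = (3/4)^9 = 19683/262144
P(≥1 heart) = 1 - 19683/262144 = 242461/262144

P = 242461/262144 ≈ 92.49%


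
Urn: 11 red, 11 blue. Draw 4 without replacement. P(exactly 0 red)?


Hypergeometric: C(11,0)×C(11,4)/C(22,4)
= 1×330/7315 = 6/133

P(X=0) = 6/133 ≈ 4.51%


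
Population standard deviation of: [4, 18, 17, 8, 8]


Mean = 55/5 = 11
  (4-11)²=49
  (18-11)²=49
  (17-11)²=36
  (8-11)²=9
  (8-11)²=9
Σ(x-μ)² = 152
σ² = 152/5

σ = √(152/5) ≈ 5.5136


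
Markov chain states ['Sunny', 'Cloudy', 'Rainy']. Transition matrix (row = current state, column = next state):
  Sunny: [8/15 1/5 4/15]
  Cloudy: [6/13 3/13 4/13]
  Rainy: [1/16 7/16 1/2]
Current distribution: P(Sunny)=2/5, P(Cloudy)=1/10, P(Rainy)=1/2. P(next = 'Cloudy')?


P(next=Cloudy) = Σᵢ P(now=i)×P(i→Cloudy)
= 2/5×1/5 + 1/10×3/13 + 1/2×7/16
= 2/25 + 3/130 + 7/32 = 3347/10400

P = 3347/10400 ≈ 0.3218


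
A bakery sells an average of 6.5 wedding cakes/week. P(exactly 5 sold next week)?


Poisson(λ=6.5): P(X=5) = e^(-λ)×λ^k/k!
= e^(-6.5) × 6.5^5 / 5!
≈ 0.001503439193 × 11602.90625 / 120 ≈ 0.145369

P(X=5) ≈ 0.145369 ≈ 14.54%


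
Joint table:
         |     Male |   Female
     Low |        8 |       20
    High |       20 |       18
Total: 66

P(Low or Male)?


P(Low∨Male) = P(Low) + P(Male) - P(Low∧Male)
= (28 + 28 - 8)/66 = 48/66 = 8/11

P = 8/11 ≈ 72.73%


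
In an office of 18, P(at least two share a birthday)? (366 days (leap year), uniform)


P(all different) = Π(366-i)/366 for i=0..17
= 0.653862
P(match) = 1 - 0.653862 = 0.346138

P ≈ 0.3461 ≈ 34.61%


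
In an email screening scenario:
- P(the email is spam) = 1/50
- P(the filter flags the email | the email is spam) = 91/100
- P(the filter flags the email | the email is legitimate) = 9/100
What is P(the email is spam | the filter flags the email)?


Using Bayes' theorem:
P(A|B) = P(B|A)·P(A) / P(B)

P(the filter flags the email) = 91/100 × 1/50 + 9/100 × 49/50
= 91/5000 + 441/5000 = 133/1250

P(the email is spam|the filter flags the email) = (91/5000) / (133/1250) = 13/76

P(the email is spam|the filter flags the email) = 13/76 ≈ 17.11%


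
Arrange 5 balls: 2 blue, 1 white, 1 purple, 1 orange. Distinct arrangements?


5!/(2!×1!×1!×1!) = 60

60


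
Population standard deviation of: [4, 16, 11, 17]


Mean = 48/4 = 12
  (4-12)²=64
  (16-12)²=16
  (11-12)²=1
  (17-12)²=25
Σ(x-μ)² = 106
σ² = 106/4 = 53/2

σ = √(53/2) ≈ 5.1478


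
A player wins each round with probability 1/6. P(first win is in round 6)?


Geometric: P(X=6) = (1-p)^(k-1)×p = (5/6)^5×1/6 = 3125/46656

P(X=6) = 3125/46656 ≈ 6.70%


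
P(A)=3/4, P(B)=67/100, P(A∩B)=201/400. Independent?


P(A)×P(B) = 201/400
P(A∩B) = 201/400
Equal ✓ → Independent

Yes, independent


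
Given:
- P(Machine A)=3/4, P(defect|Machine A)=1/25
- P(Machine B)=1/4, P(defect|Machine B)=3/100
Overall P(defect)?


P(B) = Σ P(B|Aᵢ)×P(Aᵢ)
  1/25×3/4 = 3/100
  3/100×1/4 = 3/400
Sum = 3/80

P(defect) = 3/80 ≈ 3.75%


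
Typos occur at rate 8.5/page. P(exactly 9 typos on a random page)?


Poisson(λ=8.5): P(X=9) = e^(-λ)×λ^k/k!
= e^(-8.5) × 8.5^9 / 9!
≈ 0.000203468369 × 231616946.283 / 362880 ≈ 0.129869

P(X=9) ≈ 0.129869 ≈ 12.99%


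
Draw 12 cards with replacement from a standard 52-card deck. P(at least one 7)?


P(not a 7) = 48/52 = 12/13
P(none in 12 draws) = (12/13)^12 = 8916100448256/23298085122481
P(≥1 7) = 1 - 8916100448256/23298085122481 = 14381984674225/23298085122481

P = 14381984674225/23298085122481 ≈ 61.73%


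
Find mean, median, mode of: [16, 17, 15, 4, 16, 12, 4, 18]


Sorted: [4, 4, 12, 15, 16, 16, 17, 18]
Mean = 102/8 = 51/4
Median = 31/2
Freq: {16: 2, 17: 1, 15: 1, 4: 2, 12: 1, 18: 1}
Mode: [4, 16]

Mean=51/4, Median=31/2, Mode=[4, 16]


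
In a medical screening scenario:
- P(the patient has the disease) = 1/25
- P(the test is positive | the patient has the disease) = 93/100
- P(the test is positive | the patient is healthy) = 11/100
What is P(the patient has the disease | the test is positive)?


Using Bayes' theorem:
P(A|B) = P(B|A)·P(A) / P(B)

P(the test is positive) = 93/100 × 1/25 + 11/100 × 24/25
= 93/2500 + 66/625 = 357/2500

P(the patient has the disease|the test is positive) = (93/2500) / (357/2500) = 31/119

P(the patient has the disease|the test is positive) = 31/119 ≈ 26.05%


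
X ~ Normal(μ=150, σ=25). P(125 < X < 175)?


z₁=(125-150)/25=-1.0, z₂=(175-150)/25=1.0
P = Φ(1.0) - Φ(-1.0) = 0.841345 - 0.158655 = 0.682690 ≈ 0.6827

P(125 < X < 175) ≈ 0.6827


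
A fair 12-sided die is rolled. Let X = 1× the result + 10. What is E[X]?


E[die] = (1+12)/2 = 13/2
E[X] = 1×13/2 + 10 = 33/2

E[X] = 33/2


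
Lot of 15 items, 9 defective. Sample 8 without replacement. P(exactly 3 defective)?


Hypergeometric: C(9,3)×C(6,5)/C(15,8)
= 84×6/6435 = 56/715

P(X=3) = 56/715 ≈ 7.83%


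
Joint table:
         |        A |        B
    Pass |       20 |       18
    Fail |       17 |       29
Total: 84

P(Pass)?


P(Pass) = (20+18)/84 = 38/84 = 19/42

P(Pass) = 19/42 ≈ 45.24%


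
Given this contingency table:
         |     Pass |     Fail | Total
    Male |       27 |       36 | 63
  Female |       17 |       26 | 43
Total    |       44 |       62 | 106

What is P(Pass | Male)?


P(Pass | Male) = 27/(27+36) = 27/63 = 3/7

P(Pass|Male) = 3/7 ≈ 42.86%


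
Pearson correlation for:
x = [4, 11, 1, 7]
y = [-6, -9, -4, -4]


n=4, Σx=23, Σy=-23, Σxy=-155, Σx²=187, Σy²=149
r = (4×(-155) - 23×(-23))/√((4×187 - 23²)(4×149 - (-23)²))
= -91/√(219×67) = -91/√14673 ≈ -91/121.1322 ≈ -0.7512

r ≈ -0.7512


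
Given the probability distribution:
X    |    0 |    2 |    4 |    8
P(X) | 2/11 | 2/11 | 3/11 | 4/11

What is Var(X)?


E[X] = 48/11
E[X²] = 312/11
Var(X) = E[X²] - (E[X])² = 312/11 - 2304/121 = 1128/121

Var(X) = 1128/121 ≈ 9.3223


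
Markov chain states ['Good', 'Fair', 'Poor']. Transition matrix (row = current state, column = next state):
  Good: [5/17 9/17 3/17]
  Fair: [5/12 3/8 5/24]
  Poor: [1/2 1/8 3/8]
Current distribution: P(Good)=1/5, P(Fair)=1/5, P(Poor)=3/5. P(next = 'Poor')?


P(next=Poor) = Σᵢ P(now=i)×P(i→Poor)
= 1/5×3/17 + 1/5×5/24 + 3/5×3/8
= 3/85 + 1/24 + 9/40 = 77/255

P = 77/255 ≈ 0.3020


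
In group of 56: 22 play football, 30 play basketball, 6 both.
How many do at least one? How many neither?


|A∪B| = 22+30-6 = 46
Neither = 56-46 = 10

At least one: 46; Neither: 10


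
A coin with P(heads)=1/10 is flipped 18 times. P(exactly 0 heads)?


Binomial: P(X=0) = C(18,0)×p^0×(1-p)^18
= 1 × 1 × 150094635296999121/1000000000000000000 = 150094635296999121/1000000000000000000

P(X=0) = 150094635296999121/1000000000000000000 ≈ 15.01%


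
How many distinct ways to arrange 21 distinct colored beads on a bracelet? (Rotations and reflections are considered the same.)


Free circular arrangements: rotations and reflections both identified.
(n-1)!/2 = 20!/2 = 2432902008176640000/2 = 1216451004088320000

1216451004088320000


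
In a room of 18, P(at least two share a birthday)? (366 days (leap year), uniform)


P(all different) = Π(366-i)/366 for i=0..17
= 0.653862
P(match) = 1 - 0.653862 = 0.346138

P ≈ 0.3461 ≈ 34.61%


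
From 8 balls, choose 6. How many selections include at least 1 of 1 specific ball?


Complement: C(8,6) - C(7,6) = 28 - 7 = 21

21


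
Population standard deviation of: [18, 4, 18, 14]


Mean = 54/4 = 27/2
  (18-27/2)²=81/4
  (4-27/2)²=361/4
  (18-27/2)²=81/4
  (14-27/2)²=1/4
Σ(x-μ)² = 131
σ² = 131/4

σ = √(131/4) ≈ 5.7228


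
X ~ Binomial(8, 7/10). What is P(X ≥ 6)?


P(X ≥ 6) = Σ P(X=i) for i=6..8
P(X=6) = 7411887/25000000
P(X=7) = 2470629/12500000
P(X=8) = 5764801/100000000
Sum = 55177381/100000000

P(X ≥ 6) = 55177381/100000000 ≈ 55.18%


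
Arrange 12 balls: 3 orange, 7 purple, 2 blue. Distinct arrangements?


12!/(3!×7!×2!) = 7920

7920


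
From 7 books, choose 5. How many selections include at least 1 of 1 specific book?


Complement: C(7,5) - C(6,5) = 21 - 6 = 15

15


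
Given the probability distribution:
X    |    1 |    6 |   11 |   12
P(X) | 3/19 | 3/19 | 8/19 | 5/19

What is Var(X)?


E[X] = 169/19
E[X²] = 1799/19
Var(X) = E[X²] - (E[X])² = 1799/19 - 28561/361 = 5620/361

Var(X) = 5620/361 ≈ 15.5679


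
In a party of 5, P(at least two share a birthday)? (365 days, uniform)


P(all different) = Π(365-i)/365 for i=0..4
= 0.972864
P(match) = 1 - 0.972864 = 0.027136

P ≈ 0.0271 ≈ 2.71%


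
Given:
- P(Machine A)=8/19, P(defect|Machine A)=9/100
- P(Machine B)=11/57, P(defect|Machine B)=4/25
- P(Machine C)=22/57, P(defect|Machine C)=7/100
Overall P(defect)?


P(B) = Σ P(B|Aᵢ)×P(Aᵢ)
  9/100×8/19 = 18/475
  4/25×11/57 = 44/1425
  7/100×22/57 = 77/2850
Sum = 91/950

P(defect) = 91/950 ≈ 9.58%


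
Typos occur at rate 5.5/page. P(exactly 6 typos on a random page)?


Poisson(λ=5.5): P(X=6) = e^(-λ)×λ^k/k!
= e^(-5.5) × 5.5^6 / 6!
≈ 0.004086771438 × 27680.640625 / 720 ≈ 0.157117

P(X=6) ≈ 0.157117 ≈ 15.71%


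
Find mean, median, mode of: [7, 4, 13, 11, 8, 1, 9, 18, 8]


Sorted: [1, 4, 7, 8, 8, 9, 11, 13, 18]
Mean = 79/9
Median = 8
Freq: {7: 1, 4: 1, 13: 1, 11: 1, 8: 2, 1: 1, 9: 1, 18: 1}
Mode: [8]

Mean=79/9, Median=8, Mode=8


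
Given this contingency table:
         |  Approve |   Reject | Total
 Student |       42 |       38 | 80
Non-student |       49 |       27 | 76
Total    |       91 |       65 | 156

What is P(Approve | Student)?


P(Approve | Student) = 42/(42+38) = 42/80 = 21/40

P(Approve|Student) = 21/40 ≈ 52.50%


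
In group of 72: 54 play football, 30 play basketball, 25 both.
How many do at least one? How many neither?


|A∪B| = 54+30-25 = 59
Neither = 72-59 = 13

At least one: 59; Neither: 13


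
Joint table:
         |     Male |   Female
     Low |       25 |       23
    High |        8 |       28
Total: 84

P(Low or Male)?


P(Low∨Male) = P(Low) + P(Male) - P(Low∧Male)
= (48 + 33 - 25)/84 = 56/84 = 2/3

P = 2/3 ≈ 66.67%


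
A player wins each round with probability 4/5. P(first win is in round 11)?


Geometric: P(X=11) = (1-p)^(k-1)×p = (1/5)^10×4/5 = 4/48828125

P(X=11) = 4/48828125 ≈ 0.00%


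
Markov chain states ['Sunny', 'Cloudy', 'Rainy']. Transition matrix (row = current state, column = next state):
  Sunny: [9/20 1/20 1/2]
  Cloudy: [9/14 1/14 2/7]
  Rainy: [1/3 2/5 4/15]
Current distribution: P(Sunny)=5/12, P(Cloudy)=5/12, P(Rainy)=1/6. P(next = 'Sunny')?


P(next=Sunny) = Σᵢ P(now=i)×P(i→Sunny)
= 5/12×9/20 + 5/12×9/14 + 1/6×1/3
= 3/16 + 15/56 + 1/18 = 515/1008

P = 515/1008 ≈ 0.5109


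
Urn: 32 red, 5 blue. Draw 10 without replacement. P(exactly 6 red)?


Hypergeometric: C(32,6)×C(5,4)/C(37,10)
= 906192×5/348330136 = 90/6919

P(X=6) = 90/6919 ≈ 1.30%


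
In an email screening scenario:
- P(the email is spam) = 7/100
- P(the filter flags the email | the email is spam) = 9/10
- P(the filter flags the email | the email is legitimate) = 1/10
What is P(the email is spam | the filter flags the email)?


Using Bayes' theorem:
P(A|B) = P(B|A)·P(A) / P(B)

P(the filter flags the email) = 9/10 × 7/100 + 1/10 × 93/100
= 63/1000 + 93/1000 = 39/250

P(the email is spam|the filter flags the email) = (63/1000) / (39/250) = 21/52

P(the email is spam|the filter flags the email) = 21/52 ≈ 40.38%


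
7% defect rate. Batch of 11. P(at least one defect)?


P(all good) = (93/100)^11 = 4501035456767426597157/10000000000000000000000
P(≥1 defect) = 5498964543232573402843/10000000000000000000000

P = 5498964543232573402843/10000000000000000000000 ≈ 54.99%


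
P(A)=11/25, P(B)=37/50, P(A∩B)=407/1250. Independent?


P(A)×P(B) = 407/1250
P(A∩B) = 407/1250
Equal ✓ → Independent

Yes, independent


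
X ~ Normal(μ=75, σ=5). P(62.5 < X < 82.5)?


z₁=(62.5-75)/5=-2.5, z₂=(82.5-75)/5=1.5
P = Φ(1.5) - Φ(-2.5) = 0.933193 - 0.006210 = 0.926983 ≈ 0.9270

P(62.5 < X < 82.5) ≈ 0.9270


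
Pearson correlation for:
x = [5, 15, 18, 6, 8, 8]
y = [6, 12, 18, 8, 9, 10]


n=6, Σx=60, Σy=63, Σxy=734, Σx²=738, Σy²=749
r = (6×734 - 60×63)/√((6×738 - 60²)(6×749 - 63²))
= 624/√(828×525) = 624/√434700 ≈ 624/659.3178 ≈ 0.9464

r ≈ 0.9464


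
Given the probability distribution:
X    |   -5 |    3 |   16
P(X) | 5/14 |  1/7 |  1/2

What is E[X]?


E[X] = Σ x·P(X=x)
= (-5)×(5/14) + (3)×(1/7) + (16)×(1/2)
= 93/14

E[X] = 93/14


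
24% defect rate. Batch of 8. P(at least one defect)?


P(all good) = (19/25)^8 = 16983563041/152587890625
P(≥1 defect) = 135604327584/152587890625

P = 135604327584/152587890625 ≈ 88.87%


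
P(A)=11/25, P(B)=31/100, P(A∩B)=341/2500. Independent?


P(A)×P(B) = 341/2500
P(A∩B) = 341/2500
Equal ✓ → Independent

Yes, independent


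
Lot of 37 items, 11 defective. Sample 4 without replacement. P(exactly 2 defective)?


Hypergeometric: C(11,2)×C(26,2)/C(37,4)
= 55×325/66045 = 3575/13209

P(X=2) = 3575/13209 ≈ 27.06%


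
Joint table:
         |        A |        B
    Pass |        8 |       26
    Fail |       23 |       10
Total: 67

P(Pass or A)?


P(Pass∨A) = P(Pass) + P(A) - P(Pass∧A)
= (34 + 31 - 8)/67 = 57/67

P = 57/67 ≈ 85.07%


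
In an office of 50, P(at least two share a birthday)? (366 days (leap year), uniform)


P(all different) = Π(366-i)/366 for i=0..49
= 0.029927
P(match) = 1 - 0.029927 = 0.970073

P ≈ 0.9701 ≈ 97.01%


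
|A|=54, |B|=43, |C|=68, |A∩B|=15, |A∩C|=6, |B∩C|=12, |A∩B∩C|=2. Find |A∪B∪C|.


|A∪B∪C| = 54+43+68-15-6-12+2 = 134

|A∪B∪C| = 134


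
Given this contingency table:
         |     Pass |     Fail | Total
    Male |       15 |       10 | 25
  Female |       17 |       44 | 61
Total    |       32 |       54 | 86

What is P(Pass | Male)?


P(Pass | Male) = 15/(15+10) = 15/25 = 3/5

P(Pass|Male) = 3/5 ≈ 60.00%


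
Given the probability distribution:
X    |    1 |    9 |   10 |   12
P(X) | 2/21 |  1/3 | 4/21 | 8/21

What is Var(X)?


E[X] = 67/7
E[X²] = 101
Var(X) = E[X²] - (E[X])² = 101 - 4489/49 = 460/49

Var(X) = 460/49 ≈ 9.3878


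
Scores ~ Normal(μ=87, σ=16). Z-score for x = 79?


z = (x - μ)/σ = (79 - 87)/16 = -0.5

z = -0.5


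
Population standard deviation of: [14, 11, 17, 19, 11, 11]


Mean = 83/6
  (14-83/6)²=1/36
  (11-83/6)²=289/36
  (17-83/6)²=361/36
  (19-83/6)²=961/36
  (11-83/6)²=289/36
  (11-83/6)²=289/36
Σ(x-μ)² = 365/6
σ² = (365/6)/6 = 365/36

σ = √(365/36) ≈ 3.1842


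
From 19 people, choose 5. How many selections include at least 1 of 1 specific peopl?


Complement: C(19,5) - C(18,5) = 11628 - 8568 = 3060

3060


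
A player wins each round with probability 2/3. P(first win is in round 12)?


Geometric: P(X=12) = (1-p)^(k-1)×p = (1/3)^11×2/3 = 2/531441

P(X=12) = 2/531441 ≈ 0.00%


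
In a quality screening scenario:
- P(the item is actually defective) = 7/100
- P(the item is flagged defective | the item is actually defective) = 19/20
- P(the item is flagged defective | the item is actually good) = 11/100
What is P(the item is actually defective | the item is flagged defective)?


Using Bayes' theorem:
P(A|B) = P(B|A)·P(A) / P(B)

P(the item is flagged defective) = 19/20 × 7/100 + 11/100 × 93/100
= 133/2000 + 1023/10000 = 211/1250

P(the item is actually defective|the item is flagged defective) = (133/2000) / (211/1250) = 665/1688

P(the item is actually defective|the item is flagged defective) = 665/1688 ≈ 39.40%


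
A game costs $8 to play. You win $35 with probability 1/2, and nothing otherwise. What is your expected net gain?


E[gain] = (35-8)×1/2 + (-8)×1/2
= 27/2 - 4 = 19/2

Expected net gain = $19/2 ≈ $9.50


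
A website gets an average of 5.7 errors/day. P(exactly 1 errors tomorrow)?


Poisson(λ=5.7): P(X=1) = e^(-λ)×λ^k/k!
= e^(-5.7) × 5.7^1 / 1!
≈ 0.003345965457 × 5.7 / 1 ≈ 0.019072

P(X=1) ≈ 0.019072 ≈ 1.91%


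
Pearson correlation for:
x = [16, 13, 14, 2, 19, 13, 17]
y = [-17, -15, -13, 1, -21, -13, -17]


n=7, Σx=94, Σy=-95, Σxy=-1504, Σx²=1444, Σy²=1583
r = (7×(-1504) - 94×(-95))/√((7×1444 - 94²)(7×1583 - (-95)²))
= -1598/√(1272×2056) = -1598/√2615232 ≈ -1598/1617.1679 ≈ -0.9881

r ≈ -0.9881


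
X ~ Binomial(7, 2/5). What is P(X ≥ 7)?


P(X ≥ 7) = Σ P(X=i) for i=7..7
P(X=7) = 128/78125
Sum = 128/78125

P(X ≥ 7) = 128/78125 ≈ 0.16%


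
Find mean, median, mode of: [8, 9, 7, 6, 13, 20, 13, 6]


Sorted: [6, 6, 7, 8, 9, 13, 13, 20]
Mean = 82/8 = 41/4
Median = 17/2
Freq: {8: 1, 9: 1, 7: 1, 6: 2, 13: 2, 20: 1}
Mode: [6, 13]

Mean=41/4, Median=17/2, Mode=[6, 13]


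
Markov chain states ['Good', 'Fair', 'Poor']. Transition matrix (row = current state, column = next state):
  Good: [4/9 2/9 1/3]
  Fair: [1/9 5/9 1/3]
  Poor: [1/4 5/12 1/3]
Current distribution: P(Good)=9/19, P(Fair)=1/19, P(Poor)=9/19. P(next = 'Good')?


P(next=Good) = Σᵢ P(now=i)×P(i→Good)
= 9/19×4/9 + 1/19×1/9 + 9/19×1/4
= 4/19 + 1/171 + 9/76 = 229/684

P = 229/684 ≈ 0.3348


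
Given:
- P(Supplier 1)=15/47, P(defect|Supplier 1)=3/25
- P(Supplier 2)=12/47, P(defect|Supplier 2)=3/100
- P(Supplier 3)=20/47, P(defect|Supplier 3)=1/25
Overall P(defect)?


P(B) = Σ P(B|Aᵢ)×P(Aᵢ)
  3/25×15/47 = 9/235
  3/100×12/47 = 9/1175
  1/25×20/47 = 4/235
Sum = 74/1175

P(defect) = 74/1175 ≈ 6.30%


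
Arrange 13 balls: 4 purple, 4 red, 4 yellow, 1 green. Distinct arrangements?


13!/(4!×4!×4!×1!) = 450450

450450


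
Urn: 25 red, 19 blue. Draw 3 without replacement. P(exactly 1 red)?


Hypergeometric: C(25,1)×C(19,2)/C(44,3)
= 25×171/13244 = 4275/13244

P(X=1) = 4275/13244 ≈ 32.28%


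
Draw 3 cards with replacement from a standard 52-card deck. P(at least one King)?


P(not a King) = 48/52 = 12/13
P(none in 3 draws) = (12/13)^3 = 1728/2197
P(≥1 King) = 1 - 1728/2197 = 469/2197

P = 469/2197 ≈ 21.35%


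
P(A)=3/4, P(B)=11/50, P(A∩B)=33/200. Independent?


P(A)×P(B) = 33/200
P(A∩B) = 33/200
Equal ✓ → Independent

Yes, independent


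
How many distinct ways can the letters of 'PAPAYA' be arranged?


Letters: 6, freq: {'P': 2, 'A': 3, 'Y': 1}
6!/(2!×3!×1!) = 720/12 = 60

60


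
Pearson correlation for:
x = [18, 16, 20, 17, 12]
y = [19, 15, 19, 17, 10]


n=5, Σx=83, Σy=80, Σxy=1371, Σx²=1413, Σy²=1336
r = (5×1371 - 83×80)/√((5×1413 - 83²)(5×1336 - 80²))
= 215/√(176×280) = 215/√49280 ≈ 215/221.9910 ≈ 0.9685

r ≈ 0.9685


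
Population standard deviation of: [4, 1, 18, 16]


Mean = 39/4
  (4-39/4)²=529/16
  (1-39/4)²=1225/16
  (18-39/4)²=1089/16
  (16-39/4)²=625/16
Σ(x-μ)² = 867/4
σ² = (867/4)/4 = 867/16

σ = √(867/16) ≈ 7.3612


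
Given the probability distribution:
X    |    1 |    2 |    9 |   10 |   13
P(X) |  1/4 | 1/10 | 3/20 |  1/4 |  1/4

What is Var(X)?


E[X] = 151/20
E[X²] = 1601/20
Var(X) = E[X²] - (E[X])² = 1601/20 - 22801/400 = 9219/400

Var(X) = 9219/400 ≈ 23.0475


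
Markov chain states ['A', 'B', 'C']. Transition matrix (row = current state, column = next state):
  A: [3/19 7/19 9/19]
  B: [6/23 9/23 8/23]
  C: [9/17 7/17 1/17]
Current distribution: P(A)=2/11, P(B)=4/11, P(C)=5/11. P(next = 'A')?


P(next=A) = Σᵢ P(now=i)×P(i→A)
= 2/11×3/19 + 4/11×6/23 + 5/11×9/17
= 6/209 + 24/253 + 45/187 = 29763/81719

P = 29763/81719 ≈ 0.3642


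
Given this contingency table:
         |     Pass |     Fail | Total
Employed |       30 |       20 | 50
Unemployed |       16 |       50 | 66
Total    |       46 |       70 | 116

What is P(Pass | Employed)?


P(Pass | Employed) = 30/(30+20) = 30/50 = 3/5

P(Pass|Employed) = 3/5 ≈ 60.00%


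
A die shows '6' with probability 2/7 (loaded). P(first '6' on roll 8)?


Geometric: P(X=8) = (1-p)^(k-1)×p = (5/7)^7×2/7 = 156250/5764801

P(X=8) = 156250/5764801 ≈ 2.71%


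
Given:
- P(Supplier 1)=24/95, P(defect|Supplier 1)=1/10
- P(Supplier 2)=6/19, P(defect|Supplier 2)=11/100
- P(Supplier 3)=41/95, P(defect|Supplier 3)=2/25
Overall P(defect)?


P(B) = Σ P(B|Aᵢ)×P(Aᵢ)
  1/10×24/95 = 12/475
  11/100×6/19 = 33/950
  2/25×41/95 = 82/2375
Sum = 449/4750

P(defect) = 449/4750 ≈ 9.45%


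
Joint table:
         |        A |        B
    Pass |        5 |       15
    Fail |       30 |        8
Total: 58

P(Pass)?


P(Pass) = (5+15)/58 = 20/58 = 10/29

P(Pass) = 10/29 ≈ 34.48%


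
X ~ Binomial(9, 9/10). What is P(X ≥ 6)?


P(X ≥ 6) = Σ P(X=i) for i=6..9
P(X=6) = 11160261/250000000
P(X=7) = 43046721/250000000
P(X=8) = 387420489/1000000000
P(X=9) = 387420489/1000000000
Sum = 495834453/500000000

P(X ≥ 6) = 495834453/500000000 ≈ 99.17%


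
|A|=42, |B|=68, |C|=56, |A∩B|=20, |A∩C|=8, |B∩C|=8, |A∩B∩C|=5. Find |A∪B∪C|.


|A∪B∪C| = 42+68+56-20-8-8+5 = 135

|A∪B∪C| = 135


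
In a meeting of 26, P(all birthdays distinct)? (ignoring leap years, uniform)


P(all different) = Π(365-i)/365 for i=0..25
= (365/365)×(364/365)×...×(340/365)
= 0.401759

P ≈ 0.4018 ≈ 40.18%


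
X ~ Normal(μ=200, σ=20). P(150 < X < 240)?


z₁=(150-200)/20=-2.5, z₂=(240-200)/20=2.0
P = Φ(2.0) - Φ(-2.5) = 0.977250 - 0.006210 = 0.971040 ≈ 0.9710

P(150 < X < 240) ≈ 0.9710


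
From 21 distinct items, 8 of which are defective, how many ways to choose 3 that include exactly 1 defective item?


Choose 1 of the 8 defective items and 2 of the other 13 items:
C(8,1)×C(13,2) = 8×78 = 624

624


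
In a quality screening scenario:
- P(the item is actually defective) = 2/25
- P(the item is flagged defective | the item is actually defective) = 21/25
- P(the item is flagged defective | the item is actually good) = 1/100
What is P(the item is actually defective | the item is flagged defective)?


Using Bayes' theorem:
P(A|B) = P(B|A)·P(A) / P(B)

P(the item is flagged defective) = 21/25 × 2/25 + 1/100 × 23/25
= 42/625 + 23/2500 = 191/2500

P(the item is actually defective|the item is flagged defective) = (42/625) / (191/2500) = 168/191

P(the item is actually defective|the item is flagged defective) = 168/191 ≈ 87.96%


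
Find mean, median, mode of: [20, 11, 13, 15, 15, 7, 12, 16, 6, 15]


Sorted: [6, 7, 11, 12, 13, 15, 15, 15, 16, 20]
Mean = 130/10 = 13
Median = 14
Freq: {20: 1, 11: 1, 13: 1, 15: 3, 7: 1, 12: 1, 16: 1, 6: 1}
Mode: [15]

Mean=13, Median=14, Mode=15


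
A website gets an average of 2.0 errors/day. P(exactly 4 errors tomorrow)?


Poisson(λ=2.0): P(X=4) = e^(-λ)×λ^k/k!
= e^(-2.0) × 2.0^4 / 4!
≈ 0.1353352832 × 16 / 24 ≈ 0.090224

P(X=4) ≈ 0.090224 ≈ 9.02%


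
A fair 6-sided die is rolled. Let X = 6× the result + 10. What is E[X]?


E[die] = (1+6)/2 = 7/2
E[X] = 6×7/2 + 10 = 31

E[X] = 31


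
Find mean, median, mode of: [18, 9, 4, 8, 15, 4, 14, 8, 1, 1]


Sorted: [1, 1, 4, 4, 8, 8, 9, 14, 15, 18]
Mean = 82/10 = 41/5
Median = 8
Freq: {18: 1, 9: 1, 4: 2, 8: 2, 15: 1, 14: 1, 1: 2}
Mode: [1, 4, 8]

Mean=41/5, Median=8, Mode=[1, 4, 8]


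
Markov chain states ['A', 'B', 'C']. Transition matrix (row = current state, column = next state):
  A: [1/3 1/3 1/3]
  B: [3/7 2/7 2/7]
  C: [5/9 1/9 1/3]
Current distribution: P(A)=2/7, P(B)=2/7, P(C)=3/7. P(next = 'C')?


P(next=C) = Σᵢ P(now=i)×P(i→C)
= 2/7×1/3 + 2/7×2/7 + 3/7×1/3
= 2/21 + 4/49 + 1/7 = 47/147

P = 47/147 ≈ 0.3197


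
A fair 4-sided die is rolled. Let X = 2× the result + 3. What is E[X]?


E[die] = (1+4)/2 = 5/2
E[X] = 2×5/2 + 3 = 8

E[X] = 8


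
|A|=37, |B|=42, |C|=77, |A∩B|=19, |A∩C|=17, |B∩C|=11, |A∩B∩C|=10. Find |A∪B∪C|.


|A∪B∪C| = 37+42+77-19-17-11+10 = 119

|A∪B∪C| = 119


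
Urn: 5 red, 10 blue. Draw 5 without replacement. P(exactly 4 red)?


Hypergeometric: C(5,4)×C(10,1)/C(15,5)
= 5×10/3003 = 50/3003

P(X=4) = 50/3003 ≈ 1.67%


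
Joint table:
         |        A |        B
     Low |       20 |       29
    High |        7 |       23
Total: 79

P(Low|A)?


P(Low|A) = 20/(20+7) = 20/27

P = 20/27 ≈ 74.07%


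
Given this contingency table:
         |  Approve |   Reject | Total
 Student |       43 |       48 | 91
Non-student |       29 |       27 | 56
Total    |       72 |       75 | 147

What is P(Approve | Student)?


P(Approve | Student) = 43/(43+48) = 43/91

P(Approve|Student) = 43/91 ≈ 47.25%
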